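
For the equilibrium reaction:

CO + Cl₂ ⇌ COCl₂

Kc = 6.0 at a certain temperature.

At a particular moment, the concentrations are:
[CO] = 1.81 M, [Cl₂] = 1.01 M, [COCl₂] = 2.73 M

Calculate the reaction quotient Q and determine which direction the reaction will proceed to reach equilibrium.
Q = 1.493, Q < K, reaction proceeds forward (toward products)

Q = ([COCl₂]) / ([CO] × [Cl₂])
  = ((2.73)) / ((1.81)·(1.01)) = 2.73/1.8281 = 1.493
Since Q = 1.493 < Kc = 6.0, the reaction proceeds forward (toward products) to reach equilibrium.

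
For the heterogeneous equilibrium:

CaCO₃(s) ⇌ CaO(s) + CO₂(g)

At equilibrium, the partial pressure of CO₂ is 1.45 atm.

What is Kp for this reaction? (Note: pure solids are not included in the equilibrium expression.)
K_p = 1.45

Solids (CaCO₃, CaO) have activity 1 and are excluded.
Kp = P(CO₂) = 1.45.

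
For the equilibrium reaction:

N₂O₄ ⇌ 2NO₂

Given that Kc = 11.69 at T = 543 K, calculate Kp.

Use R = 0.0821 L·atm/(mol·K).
K_p = 521.1437

Δn = (moles gaseous products) − (moles gaseous reactants) = 1
T = 543 K; RT = 0.0821 × 543 = 44.5803
Kp = Kc·(RT)^Δn = 11.69 × (44.5803)^1 = 11.69 × 44.5803 = 521.1437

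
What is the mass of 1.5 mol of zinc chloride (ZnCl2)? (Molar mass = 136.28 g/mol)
Mass = 1.5 mol × 136.28 g/mol = 204.4 g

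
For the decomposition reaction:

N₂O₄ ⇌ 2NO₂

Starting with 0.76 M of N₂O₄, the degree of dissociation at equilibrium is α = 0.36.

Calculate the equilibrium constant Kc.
K_c = 0.6156

x = α·[A]₀ = 0.36 × 0.76 = 0.2736 M dissociated.
At eq: [N₂O₄] = 0.76 − 0.2736 = 0.4864 M; [NO₂] = 2x = 0.5472 M.
Kc = [NO₂]²/[N₂O₄] = (0.5472)²/0.4864 = 0.6156.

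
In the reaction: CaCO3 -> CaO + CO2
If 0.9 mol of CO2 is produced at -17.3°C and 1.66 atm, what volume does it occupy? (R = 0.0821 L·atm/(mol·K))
T = -17.3°C + 273.15 = 255.85 K
V = nRT/P = (0.9 × 0.0821 × 255.85) / 1.66
V = 11.39 L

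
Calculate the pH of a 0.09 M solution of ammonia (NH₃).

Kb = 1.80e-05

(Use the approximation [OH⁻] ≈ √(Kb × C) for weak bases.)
pH = 11.10

[OH⁻] = √(Kb × C) = √(1.80e-05 × 0.09) = 1.2728e-03. pOH = 2.90, pH = 14 - pOH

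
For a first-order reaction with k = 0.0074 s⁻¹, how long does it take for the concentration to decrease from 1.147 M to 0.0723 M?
373.52 s

From ln[A] = ln[A]₀ - k·t: t = ln([A]₀/[A])/k = ln(1.147/0.0723)/0.0074 = ln(15.8645)/0.0074 = 2.7641/0.0074 = 373.52 s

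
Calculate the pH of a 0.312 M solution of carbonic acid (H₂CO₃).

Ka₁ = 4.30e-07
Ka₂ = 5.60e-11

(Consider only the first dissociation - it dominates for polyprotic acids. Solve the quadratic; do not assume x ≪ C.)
pH = 3.44

x² + Ka₁·x − Ka₁·C = 0 with Ka₁ = 4.30e-07, C = 0.312.
x = (−Ka₁ + √(Ka₁² + 4·Ka₁·C))/2 = 3.6606e-04 M, so pH = 3.44.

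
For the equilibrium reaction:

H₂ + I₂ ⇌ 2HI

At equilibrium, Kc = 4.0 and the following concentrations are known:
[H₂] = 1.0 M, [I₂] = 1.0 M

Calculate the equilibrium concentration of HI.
[HI] = 2.0000 M

Kc = ([HI]^2) / ([H₂] × [I₂]) = 4.0
[HI]^2 = Kc · (reactant terms)/(other product terms) = 4.0 · 1 / 1 = 4
[HI] = (4)^(1/2) = 2.0000 M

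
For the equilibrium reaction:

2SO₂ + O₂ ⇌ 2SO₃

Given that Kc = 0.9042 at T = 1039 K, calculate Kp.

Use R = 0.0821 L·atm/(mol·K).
K_p = 0.0106

Δn = (moles gaseous products) − (moles gaseous reactants) = -1
T = 1039 K; RT = 0.0821 × 1039 = 85.3019
Kp = Kc·(RT)^Δn = 0.9042 × (85.3019)^-1 = 0.9042 × 0.0117231 = 0.0106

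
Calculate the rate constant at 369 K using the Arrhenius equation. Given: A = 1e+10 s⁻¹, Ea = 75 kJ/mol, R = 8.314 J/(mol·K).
2.41e-01 s⁻¹

k = A·exp(-Ea/(R·T)) = 1e+10·exp(-75000/(8.314·369)) = 1e+10·exp(-24.4470) = 1e+10·2.4145e-11 = 2.41e-01 s⁻¹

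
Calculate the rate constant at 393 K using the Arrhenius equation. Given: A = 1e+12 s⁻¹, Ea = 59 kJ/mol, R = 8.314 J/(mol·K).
1.44e+04 s⁻¹

k = A·exp(-Ea/(R·T)) = 1e+12·exp(-59000/(8.314·393)) = 1e+12·exp(-18.0572) = 1e+12·1.4384e-08 = 1.44e+04 s⁻¹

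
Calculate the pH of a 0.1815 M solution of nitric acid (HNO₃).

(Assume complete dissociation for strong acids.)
pH = 0.74

[H⁺] = 0.1815 M for strong acid. pH = -log[H⁺] = -log(0.1815)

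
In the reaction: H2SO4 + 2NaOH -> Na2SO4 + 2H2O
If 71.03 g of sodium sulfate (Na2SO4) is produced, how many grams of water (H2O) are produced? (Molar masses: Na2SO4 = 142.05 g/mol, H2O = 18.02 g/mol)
Moles of Na2SO4 = 71.03 g ÷ 142.05 g/mol = 0.500035 mol
Mole ratio: 2 mol H2O / 1 mol Na2SO4
Moles of H2O = 0.500035 × (2/1) = 1.00007 mol
Mass of H2O = 1.00007 mol × 18.02 g/mol = 18.02 g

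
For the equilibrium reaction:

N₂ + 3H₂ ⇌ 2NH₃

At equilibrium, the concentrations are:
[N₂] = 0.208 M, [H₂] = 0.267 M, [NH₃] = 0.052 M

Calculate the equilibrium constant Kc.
K_c = 0.6830

Kc = ([NH₃]^2) / ([N₂] × [H₂]^3)
   = ((0.052)^2) / ((0.208)·(0.267)^3)
   = 0.002704 / 0.0039591 = 0.6830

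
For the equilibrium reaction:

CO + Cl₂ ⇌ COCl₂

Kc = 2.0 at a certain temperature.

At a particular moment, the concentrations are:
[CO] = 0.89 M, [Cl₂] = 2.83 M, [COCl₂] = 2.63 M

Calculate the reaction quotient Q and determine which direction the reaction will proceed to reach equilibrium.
Q = 1.044, Q < K, reaction proceeds forward (toward products)

Q = ([COCl₂]) / ([CO] × [Cl₂])
  = ((2.63)) / ((0.89)·(2.83)) = 2.63/2.5187 = 1.044
Since Q = 1.044 < Kc = 2.0, the reaction proceeds forward (toward products) to reach equilibrium.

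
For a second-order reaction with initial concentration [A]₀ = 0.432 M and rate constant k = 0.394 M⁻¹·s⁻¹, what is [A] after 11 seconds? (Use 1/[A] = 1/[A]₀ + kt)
0.1504 M

1/[A] = 1/[A]₀ + k·t = 1/0.432 + (0.394)·(11) = 2.3148 + 4.3340 = 6.6488
[A] = 1/6.6488 = 0.1504 M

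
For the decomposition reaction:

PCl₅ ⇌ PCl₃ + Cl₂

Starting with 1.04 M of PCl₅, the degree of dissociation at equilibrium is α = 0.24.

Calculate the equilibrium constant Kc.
K_c = 0.0788

x = α·[A]₀ = 0.24 × 1.04 = 0.2496 M dissociated.
At eq: [PCl₅] = 1.04 − 0.2496 = 0.7904 M; [PCl₃] = [Cl₂] = x = 0.2496 M.
Kc = [PCl₃][Cl₂]/[PCl₅] = (0.2496)²/0.7904 = 0.07882.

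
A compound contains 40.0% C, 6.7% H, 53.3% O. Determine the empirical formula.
Moles of C = 40.0 g / 12.01 g/mol = 3.331 mol
Moles of H = 6.7 g / 1.008 g/mol = 6.647 mol
Moles of O = 53.3 g / 16.0 g/mol = 3.331 mol

Smallest moles = 3.331
Divide all by smallest:
C: 3.331 / 3.331 = 1.00
H: 6.647 / 3.331 = 2.00
O: 3.331 / 3.331 = 1.00

Empirical formula: CH2O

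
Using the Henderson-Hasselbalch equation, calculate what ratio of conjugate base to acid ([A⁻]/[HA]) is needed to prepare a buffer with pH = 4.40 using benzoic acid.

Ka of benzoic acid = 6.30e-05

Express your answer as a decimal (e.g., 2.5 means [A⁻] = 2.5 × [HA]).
[A⁻]/[HA] = 1.582

pKa = −log(6.30e-05) = 4.2007. pH = pKa + log([A⁻]/[HA]). 4.40 = 4.2007 + log(ratio). log(ratio) = 4.40 − 4.2007 = 0.1993. ratio = 10^(0.1993) = 1.582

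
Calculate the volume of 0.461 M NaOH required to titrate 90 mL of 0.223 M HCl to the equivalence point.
V_{base} = 43.5 mL

At equivalence: moles acid = moles base.
moles HCl = 0.223 M × 0.09 L = 0.02007 mol
V_NaOH = 0.02007 mol ÷ 0.461 M = 0.04354 L = 43.5 mL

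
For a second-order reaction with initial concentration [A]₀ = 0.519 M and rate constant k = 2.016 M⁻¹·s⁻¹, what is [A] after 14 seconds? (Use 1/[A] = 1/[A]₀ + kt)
0.0332 M

1/[A] = 1/[A]₀ + k·t = 1/0.519 + (2.016)·(14) = 1.9268 + 28.2240 = 30.1508
[A] = 1/30.1508 = 0.0332 M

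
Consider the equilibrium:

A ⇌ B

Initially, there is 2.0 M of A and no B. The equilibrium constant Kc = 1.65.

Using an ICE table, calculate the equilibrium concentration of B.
[B] = 1.245 M

ICE: [A] = 2.0 − x, [B] = x.
Kc = x/(2.0 − x) = 1.65 ⇒ x = 1.65·2.0/(1 + 1.65) = 3.3/2.65 = 1.245.
[B] = x = 1.245 M.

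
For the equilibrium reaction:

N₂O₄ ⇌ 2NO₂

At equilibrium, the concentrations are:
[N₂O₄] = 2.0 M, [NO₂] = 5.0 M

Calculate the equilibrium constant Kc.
K_c = 12.5000

Kc = ([NO₂]^2) / ([N₂O₄])
   = ((5.0)^2) / ((2.0))
   = 25 / 2 = 12.5000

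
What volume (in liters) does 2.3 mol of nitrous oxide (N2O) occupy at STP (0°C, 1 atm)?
At STP, 1 mol of gas occupies 22.4 L
Volume = 2.3 mol × 22.4 L/mol = 51.52 L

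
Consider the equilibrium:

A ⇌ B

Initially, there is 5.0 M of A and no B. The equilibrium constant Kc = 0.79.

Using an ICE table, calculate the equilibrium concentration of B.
[B] = 2.207 M

ICE: [A] = 5.0 − x, [B] = x.
Kc = x/(5.0 − x) = 0.79 ⇒ x = 0.79·5.0/(1 + 0.79) = 3.95/1.79 = 2.207.
[B] = x = 2.207 M.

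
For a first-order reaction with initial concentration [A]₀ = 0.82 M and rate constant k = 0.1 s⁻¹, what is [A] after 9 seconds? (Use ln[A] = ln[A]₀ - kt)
0.3334 M

ln[A] = ln[A]₀ - k·t = ln(0.82) - (0.1)·(9) = -0.1985 - 0.9000 = -1.0985
[A] = e^(-1.0985) = 0.3334 M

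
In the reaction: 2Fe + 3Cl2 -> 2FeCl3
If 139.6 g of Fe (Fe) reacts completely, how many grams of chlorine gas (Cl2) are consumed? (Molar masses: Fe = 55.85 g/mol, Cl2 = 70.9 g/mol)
Moles of Fe = 139.6 g ÷ 55.85 g/mol = 2.49955 mol
Mole ratio: 3 mol Cl2 / 2 mol Fe
Moles of Cl2 = 2.49955 × (3/2) = 3.74933 mol
Mass of Cl2 = 3.74933 mol × 70.9 g/mol = 265.8 g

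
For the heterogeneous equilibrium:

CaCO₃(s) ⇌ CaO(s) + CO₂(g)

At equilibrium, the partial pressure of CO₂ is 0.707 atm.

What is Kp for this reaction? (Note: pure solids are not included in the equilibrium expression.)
K_p = 0.707

Solids (CaCO₃, CaO) have activity 1 and are excluded.
Kp = P(CO₂) = 0.707.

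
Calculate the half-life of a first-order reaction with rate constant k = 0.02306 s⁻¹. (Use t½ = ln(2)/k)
30.06 s

t½ = ln(2)/k = 0.6931/0.02306 = 30.06 s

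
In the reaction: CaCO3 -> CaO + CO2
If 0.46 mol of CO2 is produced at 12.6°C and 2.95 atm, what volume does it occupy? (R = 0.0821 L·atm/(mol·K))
T = 12.6°C + 273.15 = 285.75 K
V = nRT/P = (0.46 × 0.0821 × 285.75) / 2.95
V = 3.66 L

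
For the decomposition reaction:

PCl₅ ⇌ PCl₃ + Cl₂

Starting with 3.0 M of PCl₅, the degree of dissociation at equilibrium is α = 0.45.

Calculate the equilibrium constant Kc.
K_c = 1.1045

x = α·[A]₀ = 0.45 × 3.0 = 1.35 M dissociated.
At eq: [PCl₅] = 3.0 − 1.35 = 1.65 M; [PCl₃] = [Cl₂] = x = 1.35 M.
Kc = [PCl₃][Cl₂]/[PCl₅] = (1.35)²/1.65 = 1.105.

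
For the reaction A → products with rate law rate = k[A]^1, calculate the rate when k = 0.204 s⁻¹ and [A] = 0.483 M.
0.09853 M/s

rate = k·[A]^1 = 0.204·(0.483)^1 = 0.204·0.483 = 0.09853 M/s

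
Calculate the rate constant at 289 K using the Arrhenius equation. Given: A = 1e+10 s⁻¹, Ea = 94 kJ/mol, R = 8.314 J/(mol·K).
1.02e-07 s⁻¹

k = A·exp(-Ea/(R·T)) = 1e+10·exp(-94000/(8.314·289)) = 1e+10·exp(-39.1219) = 1e+10·1.0223e-17 = 1.02e-07 s⁻¹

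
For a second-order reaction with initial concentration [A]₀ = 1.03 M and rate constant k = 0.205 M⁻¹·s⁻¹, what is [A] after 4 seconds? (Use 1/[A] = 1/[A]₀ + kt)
0.5584 M

1/[A] = 1/[A]₀ + k·t = 1/1.03 + (0.205)·(4) = 0.9709 + 0.8200 = 1.7909
[A] = 1/1.7909 = 0.5584 M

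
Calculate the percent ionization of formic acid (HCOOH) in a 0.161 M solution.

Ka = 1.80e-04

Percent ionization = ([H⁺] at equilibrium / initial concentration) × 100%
Percent ionization = 3.29%

Let x = [H⁺]. Ka = x²/(C - x) ⇒ x² + (1.80e-04)x - (1.80e-04)(0.161) = 0. x = 5.2941e-03. Percent = (5.2941e-03/0.161) × 100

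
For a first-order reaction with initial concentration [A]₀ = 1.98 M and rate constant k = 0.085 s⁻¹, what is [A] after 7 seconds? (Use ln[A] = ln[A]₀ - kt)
1.0921 M

ln[A] = ln[A]₀ - k·t = ln(1.98) - (0.085)·(7) = 0.6831 - 0.5950 = 0.0881
[A] = e^(0.0881) = 1.0921 M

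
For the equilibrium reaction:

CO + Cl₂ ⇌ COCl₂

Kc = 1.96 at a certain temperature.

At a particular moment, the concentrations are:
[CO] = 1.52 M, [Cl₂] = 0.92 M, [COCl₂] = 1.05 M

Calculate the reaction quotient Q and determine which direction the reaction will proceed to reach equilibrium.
Q = 0.751, Q < K, reaction proceeds forward (toward products)

Q = ([COCl₂]) / ([CO] × [Cl₂])
  = ((1.05)) / ((1.52)·(0.92)) = 1.05/1.3984 = 0.7509
Since Q = 0.7509 < Kc = 1.96, the reaction proceeds forward (toward products) to reach equilibrium.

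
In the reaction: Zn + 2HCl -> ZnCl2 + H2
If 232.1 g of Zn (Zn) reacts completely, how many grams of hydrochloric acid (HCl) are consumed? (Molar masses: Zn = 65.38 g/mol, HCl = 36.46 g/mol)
Moles of Zn = 232.1 g ÷ 65.38 g/mol = 3.55002 mol
Mole ratio: 2 mol HCl / 1 mol Zn
Moles of HCl = 3.55002 × (2/1) = 7.10003 mol
Mass of HCl = 7.10003 mol × 36.46 g/mol = 258.9 g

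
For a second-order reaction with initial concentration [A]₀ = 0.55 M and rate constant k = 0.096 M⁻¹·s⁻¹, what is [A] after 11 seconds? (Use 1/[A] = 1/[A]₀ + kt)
0.3479 M

1/[A] = 1/[A]₀ + k·t = 1/0.55 + (0.096)·(11) = 1.8182 + 1.0560 = 2.8742
[A] = 1/2.8742 = 0.3479 M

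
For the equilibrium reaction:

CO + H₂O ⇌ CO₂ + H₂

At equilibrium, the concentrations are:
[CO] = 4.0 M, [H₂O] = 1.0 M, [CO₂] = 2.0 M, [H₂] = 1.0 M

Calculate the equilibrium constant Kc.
K_c = 0.5000

Kc = ([CO₂] × [H₂]) / ([CO] × [H₂O])
   = ((2.0)·(1.0)) / ((4.0)·(1.0))
   = 2 / 4 = 0.5000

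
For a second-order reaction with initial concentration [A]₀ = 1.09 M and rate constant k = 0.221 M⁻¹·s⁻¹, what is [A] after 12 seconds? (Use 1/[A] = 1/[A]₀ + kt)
0.2802 M

1/[A] = 1/[A]₀ + k·t = 1/1.09 + (0.221)·(12) = 0.9174 + 2.6520 = 3.5694
[A] = 1/3.5694 = 0.2802 M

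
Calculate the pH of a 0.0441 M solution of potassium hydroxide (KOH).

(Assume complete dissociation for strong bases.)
pH = 12.64

[OH⁻] = 0.0441 M for strong base. pOH = -log[OH⁻] = 1.36, pH = 14 - pOH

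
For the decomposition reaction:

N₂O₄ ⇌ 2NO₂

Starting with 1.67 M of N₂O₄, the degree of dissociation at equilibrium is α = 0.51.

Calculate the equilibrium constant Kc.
K_c = 3.5459

x = α·[A]₀ = 0.51 × 1.67 = 0.8517 M dissociated.
At eq: [N₂O₄] = 1.67 − 0.8517 = 0.8183 M; [NO₂] = 2x = 1.703 M.
Kc = [NO₂]²/[N₂O₄] = (1.703)²/0.8183 = 3.546.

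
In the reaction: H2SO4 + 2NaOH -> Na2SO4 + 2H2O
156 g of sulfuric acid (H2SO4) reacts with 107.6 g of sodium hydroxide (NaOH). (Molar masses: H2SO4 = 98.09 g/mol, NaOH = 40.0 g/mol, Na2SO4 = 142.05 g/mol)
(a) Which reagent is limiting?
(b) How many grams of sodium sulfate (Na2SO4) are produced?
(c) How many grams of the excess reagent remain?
(a) NaOH, (b) 191.1 g, (c) 24.07 g

Moles of H2SO4 = 156 g ÷ 98.09 g/mol = 1.59038 mol
Moles of NaOH = 107.6 g ÷ 40.0 g/mol = 2.69 mol
Moles ÷ coefficient: H2SO4: 1.59038/1 = 1.59, NaOH: 2.69/2 = 1.345
(a) NaOH has the smaller value, so NaOH is the limiting reagent.
(b) Moles of Na2SO4 = 2.69 mol NaOH × (1/2) = 1.345 mol; mass = 1.345 mol × 142.05 g/mol = 191.1 g
(c) H2SO4 consumed = 2.69 × (1/2) = 1.345 mol; remaining = 1.59038 − 1.345 = 0.245376 mol; mass = 0.245376 mol × 98.09 g/mol = 24.07 g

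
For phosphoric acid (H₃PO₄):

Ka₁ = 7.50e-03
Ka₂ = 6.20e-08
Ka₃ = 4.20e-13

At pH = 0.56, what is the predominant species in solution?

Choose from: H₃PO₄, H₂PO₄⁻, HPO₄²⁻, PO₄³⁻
H₃PO₄

pKa1 = 2.12, pKa2 = 7.21, pKa3 = 12.38. Each pKa is the crossover between adjacent species; pH = 0.56 lies in the region where H₃PO₄ predominates.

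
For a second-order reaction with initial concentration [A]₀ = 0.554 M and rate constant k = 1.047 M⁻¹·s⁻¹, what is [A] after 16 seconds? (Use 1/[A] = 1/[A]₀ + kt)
0.0539 M

1/[A] = 1/[A]₀ + k·t = 1/0.554 + (1.047)·(16) = 1.8051 + 16.7520 = 18.5571
[A] = 1/18.5571 = 0.0539 M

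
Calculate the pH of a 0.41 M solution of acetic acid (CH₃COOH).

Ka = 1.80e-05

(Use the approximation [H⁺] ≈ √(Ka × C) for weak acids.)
pH = 2.57

[H⁺] = √(Ka × C) = √(1.80e-05 × 0.41) = 2.7166e-03. pH = -log(2.7166e-03)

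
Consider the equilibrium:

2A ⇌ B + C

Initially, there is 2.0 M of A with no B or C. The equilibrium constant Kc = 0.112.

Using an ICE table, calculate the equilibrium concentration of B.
[B] = 0.401 M

ICE: [A] = 2.0 − 2x, [B] = [C] = x.
Kc = x²/(2.0 − 2x)² = 0.112 ⇒ √Kc = x/(2.0 − 2x).
x = √0.112·2.0/(1 + 2√0.112) = 0.33466·2.0/1.6693 = 0.40096.
[B] = x = 0.401 M.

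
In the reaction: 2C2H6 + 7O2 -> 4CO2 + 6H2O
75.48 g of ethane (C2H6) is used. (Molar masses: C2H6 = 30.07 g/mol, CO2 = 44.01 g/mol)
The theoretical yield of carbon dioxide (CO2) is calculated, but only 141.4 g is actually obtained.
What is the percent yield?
Moles of C2H6 = 75.48 g ÷ 30.07 g/mol = 2.51014 mol
Mole ratio: 4 mol CO2 / 2 mol C2H6
Moles of CO2 = 2.51014 × (4/2) = 5.02029 mol
Theoretical yield = 5.02029 mol × 44.01 g/mol = 220.94 g
Actual yield = 141.4 g
Percent yield = (141.4 / 220.94) × 100% = 64.0%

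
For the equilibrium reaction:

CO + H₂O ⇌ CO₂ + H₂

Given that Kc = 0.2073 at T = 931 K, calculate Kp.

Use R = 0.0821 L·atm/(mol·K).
K_p = 0.2073

Δn = (moles gaseous products) − (moles gaseous reactants) = 0
T = 931 K; RT = 0.0821 × 931 = 76.4351
Kp = Kc·(RT)^Δn = 0.2073 × (76.4351)^0 = 0.2073 × 1 = 0.2073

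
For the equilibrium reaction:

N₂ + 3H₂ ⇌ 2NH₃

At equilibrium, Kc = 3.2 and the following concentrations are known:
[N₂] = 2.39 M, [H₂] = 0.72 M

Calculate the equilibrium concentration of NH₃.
[NH₃] = 1.6896 M

Kc = ([NH₃]^2) / ([N₂] × [H₂]^3) = 3.2
[NH₃]^2 = Kc · (reactant terms)/(other product terms) = 3.2 · 0.89206 / 1 = 2.8546
[NH₃] = (2.8546)^(1/2) = 1.6896 M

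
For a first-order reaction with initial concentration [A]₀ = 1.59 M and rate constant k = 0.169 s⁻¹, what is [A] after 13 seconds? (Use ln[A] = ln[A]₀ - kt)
0.1767 M

ln[A] = ln[A]₀ - k·t = ln(1.59) - (0.169)·(13) = 0.4637 - 2.1970 = -1.7333
[A] = e^(-1.7333) = 0.1767 M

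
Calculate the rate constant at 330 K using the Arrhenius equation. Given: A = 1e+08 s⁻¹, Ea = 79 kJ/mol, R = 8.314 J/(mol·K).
3.13e-05 s⁻¹

k = A·exp(-Ea/(R·T)) = 1e+08·exp(-79000/(8.314·330)) = 1e+08·exp(-28.7941) = 1e+08·3.1253e-13 = 3.13e-05 s⁻¹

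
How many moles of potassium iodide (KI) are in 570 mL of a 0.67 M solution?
Moles = Molarity × Volume (L)
Moles = 0.67 M × 0.57 L = 0.3819 mol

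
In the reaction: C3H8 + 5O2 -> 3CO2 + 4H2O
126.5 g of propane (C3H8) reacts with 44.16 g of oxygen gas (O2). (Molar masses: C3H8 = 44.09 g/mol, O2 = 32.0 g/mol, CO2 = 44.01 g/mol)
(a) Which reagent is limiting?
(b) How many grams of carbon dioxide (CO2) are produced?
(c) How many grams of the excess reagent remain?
(a) O2, (b) 36.44 g, (c) 114.3 g

Moles of C3H8 = 126.5 g ÷ 44.09 g/mol = 2.86913 mol
Moles of O2 = 44.16 g ÷ 32.0 g/mol = 1.38 mol
Moles ÷ coefficient: C3H8: 2.86913/1 = 2.869, O2: 1.38/5 = 0.276
(a) O2 has the smaller value, so O2 is the limiting reagent.
(b) Moles of CO2 = 1.38 mol O2 × (3/5) = 0.828 mol; mass = 0.828 mol × 44.01 g/mol = 36.44 g
(c) C3H8 consumed = 1.38 × (1/5) = 0.276 mol; remaining = 2.86913 − 0.276 = 2.59313 mol; mass = 2.59313 mol × 44.09 g/mol = 114.3 g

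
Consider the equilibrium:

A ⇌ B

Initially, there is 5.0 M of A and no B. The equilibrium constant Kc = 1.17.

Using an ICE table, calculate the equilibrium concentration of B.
[B] = 2.696 M

ICE: [A] = 5.0 − x, [B] = x.
Kc = x/(5.0 − x) = 1.17 ⇒ x = 1.17·5.0/(1 + 1.17) = 5.85/2.17 = 2.696.
[B] = x = 2.696 M.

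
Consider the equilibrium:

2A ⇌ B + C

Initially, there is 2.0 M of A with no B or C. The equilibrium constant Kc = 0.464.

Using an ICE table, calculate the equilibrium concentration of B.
[B] = 0.577 M

ICE: [A] = 2.0 − 2x, [B] = [C] = x.
Kc = x²/(2.0 − 2x)² = 0.464 ⇒ √Kc = x/(2.0 − 2x).
x = √0.464·2.0/(1 + 2√0.464) = 0.68118·2.0/2.3624 = 0.57669.
[B] = x = 0.577 M.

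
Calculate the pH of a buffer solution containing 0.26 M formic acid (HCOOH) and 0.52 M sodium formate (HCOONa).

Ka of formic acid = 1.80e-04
pH = 4.05

pKa = -log(1.80e-04) = 3.74. pH = pKa + log([A⁻]/[HA]) = 3.74 + log(0.52/0.26)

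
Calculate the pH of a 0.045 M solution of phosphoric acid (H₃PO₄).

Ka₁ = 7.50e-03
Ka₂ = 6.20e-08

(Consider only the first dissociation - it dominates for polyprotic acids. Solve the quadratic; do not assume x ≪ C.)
pH = 1.82

x² + Ka₁·x − Ka₁·C = 0 with Ka₁ = 7.50e-03, C = 0.045.
x = (−Ka₁ + √(Ka₁² + 4·Ka₁·C))/2 = 1.5000e-02 M, so pH = 1.82.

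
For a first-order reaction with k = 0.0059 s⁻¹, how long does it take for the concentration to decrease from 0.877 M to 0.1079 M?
355.14 s

From ln[A] = ln[A]₀ - k·t: t = ln([A]₀/[A])/k = ln(0.877/0.1079)/0.0059 = ln(8.1279)/0.0059 = 2.0953/0.0059 = 355.14 s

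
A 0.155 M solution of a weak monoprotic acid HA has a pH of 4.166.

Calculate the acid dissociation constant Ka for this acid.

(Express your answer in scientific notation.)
K_a = 3.01e-08

[H⁺] = 10^(−pH) = 10^(−4.166) = 6.823e-05 M. For HA ⇌ H⁺ + A⁻, Ka = x²/(C − x) = (6.823e-05)²/(0.155 − 6.823e-05) = 3.01e-08.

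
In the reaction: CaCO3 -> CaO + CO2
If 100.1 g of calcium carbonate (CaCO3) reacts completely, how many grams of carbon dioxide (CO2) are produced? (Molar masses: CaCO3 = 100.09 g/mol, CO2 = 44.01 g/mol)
Moles of CaCO3 = 100.1 g ÷ 100.09 g/mol = 1.0001 mol
Mole ratio: 1 mol CO2 / 1 mol CaCO3
Moles of CO2 = 1.0001 × (1/1) = 1.0001 mol
Mass of CO2 = 1.0001 mol × 44.01 g/mol = 44.01 g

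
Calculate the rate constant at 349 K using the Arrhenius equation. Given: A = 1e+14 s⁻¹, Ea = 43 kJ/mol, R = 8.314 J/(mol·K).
3.66e+07 s⁻¹

k = A·exp(-Ea/(R·T)) = 1e+14·exp(-43000/(8.314·349)) = 1e+14·exp(-14.8195) = 1e+14·3.6642e-07 = 3.66e+07 s⁻¹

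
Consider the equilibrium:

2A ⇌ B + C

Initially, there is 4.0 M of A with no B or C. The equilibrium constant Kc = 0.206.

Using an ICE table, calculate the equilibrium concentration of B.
[B] = 0.952 M

ICE: [A] = 4.0 − 2x, [B] = [C] = x.
Kc = x²/(4.0 − 2x)² = 0.206 ⇒ √Kc = x/(4.0 − 2x).
x = √0.206·4.0/(1 + 2√0.206) = 0.45387·4.0/1.9077 = 0.95164.
[B] = x = 0.952 M.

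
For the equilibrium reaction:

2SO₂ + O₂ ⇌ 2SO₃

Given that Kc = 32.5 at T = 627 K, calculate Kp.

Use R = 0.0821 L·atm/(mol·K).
K_p = 0.6314

Δn = (moles gaseous products) − (moles gaseous reactants) = -1
T = 627 K; RT = 0.0821 × 627 = 51.4767
Kp = Kc·(RT)^Δn = 32.5 × (51.4767)^-1 = 32.5 × 0.0194263 = 0.6314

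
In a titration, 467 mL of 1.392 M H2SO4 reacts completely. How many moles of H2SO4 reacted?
Moles = Molarity × Volume (L)
Moles = 1.392 M × 0.467 L = 0.6501 mol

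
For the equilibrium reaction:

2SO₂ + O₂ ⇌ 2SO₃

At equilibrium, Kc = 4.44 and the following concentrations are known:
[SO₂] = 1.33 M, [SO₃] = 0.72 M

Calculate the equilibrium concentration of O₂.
[O₂] = 0.0660 M

Kc = ([SO₃]^2) / ([SO₂]^2 × [O₂]) = 4.44
[O₂]^1 = (product terms)/(Kc · other reactant terms) = 0.5184 / (4.44 · 1.7689) = 0.066005
[O₂] = 0.0660 M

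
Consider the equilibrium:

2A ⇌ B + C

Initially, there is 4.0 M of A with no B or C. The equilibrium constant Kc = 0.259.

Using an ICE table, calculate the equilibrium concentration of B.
[B] = 1.009 M

ICE: [A] = 4.0 − 2x, [B] = [C] = x.
Kc = x²/(4.0 − 2x)² = 0.259 ⇒ √Kc = x/(4.0 − 2x).
x = √0.259·4.0/(1 + 2√0.259) = 0.50892·4.0/2.0178 = 1.0088.
[B] = x = 1.009 M.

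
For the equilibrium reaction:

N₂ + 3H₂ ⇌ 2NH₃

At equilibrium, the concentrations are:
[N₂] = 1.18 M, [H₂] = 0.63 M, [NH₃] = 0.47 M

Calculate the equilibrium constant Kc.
K_c = 0.7487

Kc = ([NH₃]^2) / ([N₂] × [H₂]^3)
   = ((0.47)^2) / ((1.18)·(0.63)^3)
   = 0.2209 / 0.29506 = 0.7487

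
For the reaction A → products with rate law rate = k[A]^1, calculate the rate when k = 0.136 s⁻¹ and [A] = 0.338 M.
0.04597 M/s

rate = k·[A]^1 = 0.136·(0.338)^1 = 0.136·0.338 = 0.04597 M/s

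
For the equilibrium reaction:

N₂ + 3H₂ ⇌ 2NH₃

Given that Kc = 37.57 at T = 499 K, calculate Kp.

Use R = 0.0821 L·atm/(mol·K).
K_p = 0.0224

Δn = (moles gaseous products) − (moles gaseous reactants) = -2
T = 499 K; RT = 0.0821 × 499 = 40.9679
Kp = Kc·(RT)^Δn = 37.57 × (40.9679)^-2 = 37.57 × 0.000595817 = 0.0224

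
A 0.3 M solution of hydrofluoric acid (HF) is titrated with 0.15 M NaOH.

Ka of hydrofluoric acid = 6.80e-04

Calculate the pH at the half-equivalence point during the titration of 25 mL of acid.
pH = pKa = 3.17

At the half-equivalence point, [HA] = [A⁻], so by Henderson–Hasselbalch pH = pKa + log(1) = pKa.
pKa = −log(6.80e-04) = 3.17.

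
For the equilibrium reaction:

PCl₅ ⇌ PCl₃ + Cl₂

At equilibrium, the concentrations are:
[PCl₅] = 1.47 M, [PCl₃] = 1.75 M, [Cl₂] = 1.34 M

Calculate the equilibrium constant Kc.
K_c = 1.5952

Kc = ([PCl₃] × [Cl₂]) / ([PCl₅])
   = ((1.75)·(1.34)) / ((1.47))
   = 2.345 / 1.47 = 1.5952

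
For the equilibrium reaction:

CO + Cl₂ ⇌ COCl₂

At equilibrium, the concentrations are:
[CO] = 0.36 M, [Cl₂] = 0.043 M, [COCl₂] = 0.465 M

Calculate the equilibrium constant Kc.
K_c = 30.0388

Kc = ([COCl₂]) / ([CO] × [Cl₂])
   = ((0.465)) / ((0.36)·(0.043))
   = 0.465 / 0.01548 = 30.0388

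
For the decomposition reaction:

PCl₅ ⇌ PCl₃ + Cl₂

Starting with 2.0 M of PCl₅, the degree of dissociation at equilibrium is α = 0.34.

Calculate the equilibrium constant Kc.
K_c = 0.3503

x = α·[A]₀ = 0.34 × 2.0 = 0.68 M dissociated.
At eq: [PCl₅] = 2.0 − 0.68 = 1.32 M; [PCl₃] = [Cl₂] = x = 0.68 M.
Kc = [PCl₃][Cl₂]/[PCl₅] = (0.68)²/1.32 = 0.3503.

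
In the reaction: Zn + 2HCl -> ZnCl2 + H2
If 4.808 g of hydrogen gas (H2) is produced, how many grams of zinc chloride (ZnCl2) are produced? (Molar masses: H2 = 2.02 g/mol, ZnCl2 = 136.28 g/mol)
Moles of H2 = 4.808 g ÷ 2.02 g/mol = 2.3802 mol
Mole ratio: 1 mol ZnCl2 / 1 mol H2
Moles of ZnCl2 = 2.3802 × (1/1) = 2.3802 mol
Mass of ZnCl2 = 2.3802 mol × 136.28 g/mol = 324.4 g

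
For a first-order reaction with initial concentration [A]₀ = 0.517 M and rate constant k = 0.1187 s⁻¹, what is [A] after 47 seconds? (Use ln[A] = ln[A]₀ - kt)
0.0020 M

ln[A] = ln[A]₀ - k·t = ln(0.517) - (0.1187)·(47) = -0.6597 - 5.5789 = -6.2386
[A] = e^(-6.2386) = 0.0020 M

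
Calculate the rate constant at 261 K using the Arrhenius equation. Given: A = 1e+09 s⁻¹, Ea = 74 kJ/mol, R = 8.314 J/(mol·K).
1.55e-06 s⁻¹

k = A·exp(-Ea/(R·T)) = 1e+09·exp(-74000/(8.314·261)) = 1e+09·exp(-34.1021) = 1e+09·1.5475e-15 = 1.55e-06 s⁻¹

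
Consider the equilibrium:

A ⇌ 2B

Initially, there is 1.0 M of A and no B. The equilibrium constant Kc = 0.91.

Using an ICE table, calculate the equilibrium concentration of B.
[B] = 0.753 M

ICE: [A] = 1.0 − x, [B] = 2x.
Kc = (2x)²/(1.0 − x) = 0.91 ⇒ 4x² + 0.91x − 0.91 = 0.
x = (−0.91 + √(0.91² + 4·4·0.91))/(2·4) = (−0.91 + √15.388)/8 = 0.3766.
[B] = 2x = 0.753 M.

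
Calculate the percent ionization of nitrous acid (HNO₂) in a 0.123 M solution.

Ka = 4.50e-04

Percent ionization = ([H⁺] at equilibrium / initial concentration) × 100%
Percent ionization = 5.87%

Let x = [H⁺]. Ka = x²/(C - x) ⇒ x² + (4.50e-04)x - (4.50e-04)(0.123) = 0. x = 7.2182e-03. Percent = (7.2182e-03/0.123) × 100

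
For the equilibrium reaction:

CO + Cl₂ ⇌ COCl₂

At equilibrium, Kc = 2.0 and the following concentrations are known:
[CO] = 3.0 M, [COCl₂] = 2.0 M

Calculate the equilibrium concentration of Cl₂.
[Cl₂] = 0.3333 M

Kc = ([COCl₂]) / ([CO] × [Cl₂]) = 2.0
[Cl₂]^1 = (product terms)/(Kc · other reactant terms) = 2 / (2.0 · 3) = 0.33333
[Cl₂] = 0.3333 M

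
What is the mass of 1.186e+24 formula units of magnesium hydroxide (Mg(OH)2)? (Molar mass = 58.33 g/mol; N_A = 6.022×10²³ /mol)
Moles = 1.186e+24 ÷ 6.022×10²³ = 1.96945 mol
Mass = 1.96945 mol × 58.33 g/mol = 114.9 g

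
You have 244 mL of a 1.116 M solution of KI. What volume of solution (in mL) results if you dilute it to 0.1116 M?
Using M₁V₁ = M₂V₂:
1.116 × 244 = 0.1116 × V₂
V₂ = (1.116 × 244) / 0.1116 = 2440 mL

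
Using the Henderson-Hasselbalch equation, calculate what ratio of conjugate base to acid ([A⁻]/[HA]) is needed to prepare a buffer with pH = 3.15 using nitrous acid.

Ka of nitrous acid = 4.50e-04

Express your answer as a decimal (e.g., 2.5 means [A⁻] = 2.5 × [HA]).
[A⁻]/[HA] = 0.636

pKa = −log(4.50e-04) = 3.3468. pH = pKa + log([A⁻]/[HA]). 3.15 = 3.3468 + log(ratio). log(ratio) = 3.15 − 3.3468 = -0.1968. ratio = 10^(-0.1968) = 0.636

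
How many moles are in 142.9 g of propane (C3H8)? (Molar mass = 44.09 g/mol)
Moles = 142.9 g ÷ 44.09 g/mol = 3.241 mol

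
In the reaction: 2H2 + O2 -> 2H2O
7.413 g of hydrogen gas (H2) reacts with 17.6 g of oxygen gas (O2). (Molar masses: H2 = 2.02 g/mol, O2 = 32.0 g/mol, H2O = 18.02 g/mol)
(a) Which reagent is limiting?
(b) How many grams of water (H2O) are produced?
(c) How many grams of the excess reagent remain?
(a) O2, (b) 19.82 g, (c) 5.191 g

Moles of H2 = 7.413 g ÷ 2.02 g/mol = 3.6698 mol
Moles of O2 = 17.6 g ÷ 32.0 g/mol = 0.55 mol
Moles ÷ coefficient: H2: 3.6698/2 = 1.835, O2: 0.55/1 = 0.55
(a) O2 has the smaller value, so O2 is the limiting reagent.
(b) Moles of H2O = 0.55 mol O2 × (2/1) = 1.1 mol; mass = 1.1 mol × 18.02 g/mol = 19.82 g
(c) H2 consumed = 0.55 × (2/1) = 1.1 mol; remaining = 3.6698 − 1.1 = 2.5698 mol; mass = 2.5698 mol × 2.02 g/mol = 5.191 g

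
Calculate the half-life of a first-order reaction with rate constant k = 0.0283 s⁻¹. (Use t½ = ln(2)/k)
24.49 s

t½ = ln(2)/k = 0.6931/0.0283 = 24.49 s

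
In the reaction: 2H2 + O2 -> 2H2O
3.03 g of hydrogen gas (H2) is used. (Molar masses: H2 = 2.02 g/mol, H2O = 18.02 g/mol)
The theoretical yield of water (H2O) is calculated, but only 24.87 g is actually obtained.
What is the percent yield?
Moles of H2 = 3.03 g ÷ 2.02 g/mol = 1.5 mol
Mole ratio: 2 mol H2O / 2 mol H2
Moles of H2O = 1.5 × (2/2) = 1.5 mol
Theoretical yield = 1.5 mol × 18.02 g/mol = 27.03 g
Actual yield = 24.87 g
Percent yield = (24.87 / 27.03) × 100% = 92.0%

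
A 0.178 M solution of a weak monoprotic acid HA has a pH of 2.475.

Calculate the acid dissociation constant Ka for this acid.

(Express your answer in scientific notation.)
K_a = 6.42e-05

[H⁺] = 10^(−pH) = 10^(−2.475) = 3.350e-03 M. For HA ⇌ H⁺ + A⁻, Ka = x²/(C − x) = (3.350e-03)²/(0.178 − 3.350e-03) = 6.42e-05.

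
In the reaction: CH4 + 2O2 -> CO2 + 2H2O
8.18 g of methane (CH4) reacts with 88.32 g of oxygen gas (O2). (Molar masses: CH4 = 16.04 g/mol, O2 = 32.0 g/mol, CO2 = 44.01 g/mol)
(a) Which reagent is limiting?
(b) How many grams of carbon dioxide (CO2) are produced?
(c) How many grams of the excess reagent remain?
(a) CH4, (b) 22.44 g, (c) 55.68 g

Moles of CH4 = 8.18 g ÷ 16.04 g/mol = 0.509975 mol
Moles of O2 = 88.32 g ÷ 32.0 g/mol = 2.76 mol
Moles ÷ coefficient: CH4: 0.509975/1 = 0.51, O2: 2.76/2 = 1.38
(a) CH4 has the smaller value, so CH4 is the limiting reagent.
(b) Moles of CO2 = 0.509975 mol CH4 × (1/1) = 0.509975 mol; mass = 0.509975 mol × 44.01 g/mol = 22.44 g
(c) O2 consumed = 0.509975 × (2/1) = 1.01995 mol; remaining = 2.76 − 1.01995 = 1.74005 mol; mass = 1.74005 mol × 32.0 g/mol = 55.68 g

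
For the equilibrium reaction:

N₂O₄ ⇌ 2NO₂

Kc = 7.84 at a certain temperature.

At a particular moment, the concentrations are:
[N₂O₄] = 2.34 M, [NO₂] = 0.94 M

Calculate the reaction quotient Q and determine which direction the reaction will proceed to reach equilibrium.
Q = 0.378, Q < K, reaction proceeds forward (toward products)

Q = ([NO₂]^2) / ([N₂O₄])
  = ((0.94)^2) / ((2.34)) = 0.8836/2.34 = 0.3776
Since Q = 0.3776 < Kc = 7.84, the reaction proceeds forward (toward products) to reach equilibrium.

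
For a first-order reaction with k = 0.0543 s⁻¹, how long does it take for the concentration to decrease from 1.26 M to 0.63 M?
12.77 s

From ln[A] = ln[A]₀ - k·t: t = ln([A]₀/[A])/k = ln(1.26/0.63)/0.0543 = ln(2.0000)/0.0543 = 0.6931/0.0543 = 12.77 s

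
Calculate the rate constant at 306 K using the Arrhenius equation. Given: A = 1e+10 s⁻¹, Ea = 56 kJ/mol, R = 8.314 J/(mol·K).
2.76e+00 s⁻¹

k = A·exp(-Ea/(R·T)) = 1e+10·exp(-56000/(8.314·306)) = 1e+10·exp(-22.0119) = 1e+10·2.7566e-10 = 2.76e+00 s⁻¹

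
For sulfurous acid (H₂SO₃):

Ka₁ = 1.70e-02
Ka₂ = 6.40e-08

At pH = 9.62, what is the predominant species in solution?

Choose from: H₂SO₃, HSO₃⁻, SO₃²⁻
SO₃²⁻

pKa1 = 1.77, pKa2 = 7.19. Each pKa is the crossover between adjacent species; pH = 9.62 lies in the region where SO₃²⁻ predominates.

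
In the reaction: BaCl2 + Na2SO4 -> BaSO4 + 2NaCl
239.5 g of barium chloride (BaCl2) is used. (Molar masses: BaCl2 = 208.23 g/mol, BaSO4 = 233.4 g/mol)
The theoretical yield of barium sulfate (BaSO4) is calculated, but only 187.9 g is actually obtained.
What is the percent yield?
Moles of BaCl2 = 239.5 g ÷ 208.23 g/mol = 1.15017 mol
Mole ratio: 1 mol BaSO4 / 1 mol BaCl2
Moles of BaSO4 = 1.15017 × (1/1) = 1.15017 mol
Theoretical yield = 1.15017 mol × 233.4 g/mol = 268.45 g
Actual yield = 187.9 g
Percent yield = (187.9 / 268.45) × 100% = 70.0%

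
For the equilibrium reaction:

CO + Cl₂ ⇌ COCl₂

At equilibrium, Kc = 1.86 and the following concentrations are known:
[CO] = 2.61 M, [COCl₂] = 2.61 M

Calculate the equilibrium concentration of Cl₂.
[Cl₂] = 0.5376 M

Kc = ([COCl₂]) / ([CO] × [Cl₂]) = 1.86
[Cl₂]^1 = (product terms)/(Kc · other reactant terms) = 2.61 / (1.86 · 2.61) = 0.53763
[Cl₂] = 0.5376 M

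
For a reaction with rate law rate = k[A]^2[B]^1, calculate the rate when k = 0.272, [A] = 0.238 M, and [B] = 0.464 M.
0.007149 M/s

rate = k·[A]^2·[B]^1 = 0.272·(0.238)^2·(0.464)^1 = 0.272·0.056644·0.464 = 0.007149 M/s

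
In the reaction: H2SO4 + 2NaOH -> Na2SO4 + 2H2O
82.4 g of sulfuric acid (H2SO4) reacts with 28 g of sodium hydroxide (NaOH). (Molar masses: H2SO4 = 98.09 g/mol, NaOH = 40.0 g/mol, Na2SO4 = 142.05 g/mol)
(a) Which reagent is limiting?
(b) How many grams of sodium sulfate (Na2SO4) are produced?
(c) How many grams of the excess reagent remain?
(a) NaOH, (b) 49.72 g, (c) 48.07 g

Moles of H2SO4 = 82.4 g ÷ 98.09 g/mol = 0.840045 mol
Moles of NaOH = 28 g ÷ 40.0 g/mol = 0.7 mol
Moles ÷ coefficient: H2SO4: 0.840045/1 = 0.84, NaOH: 0.7/2 = 0.35
(a) NaOH has the smaller value, so NaOH is the limiting reagent.
(b) Moles of Na2SO4 = 0.7 mol NaOH × (1/2) = 0.35 mol; mass = 0.35 mol × 142.05 g/mol = 49.72 g
(c) H2SO4 consumed = 0.7 × (1/2) = 0.35 mol; remaining = 0.840045 − 0.35 = 0.490045 mol; mass = 0.490045 mol × 98.09 g/mol = 48.07 g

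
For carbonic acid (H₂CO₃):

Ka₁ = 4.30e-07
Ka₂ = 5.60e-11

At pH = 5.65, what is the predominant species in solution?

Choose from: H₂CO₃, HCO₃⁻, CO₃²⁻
H₂CO₃

pKa1 = 6.37, pKa2 = 10.25. Each pKa is the crossover between adjacent species; pH = 5.65 lies in the region where H₂CO₃ predominates.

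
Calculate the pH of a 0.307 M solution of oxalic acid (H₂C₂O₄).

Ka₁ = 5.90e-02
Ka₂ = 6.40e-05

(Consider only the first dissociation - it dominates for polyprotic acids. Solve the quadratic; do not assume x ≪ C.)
pH = 0.97

x² + Ka₁·x − Ka₁·C = 0 with Ka₁ = 5.90e-02, C = 0.307.
x = (−Ka₁ + √(Ka₁² + 4·Ka₁·C))/2 = 1.0828e-01 M, so pH = 0.97.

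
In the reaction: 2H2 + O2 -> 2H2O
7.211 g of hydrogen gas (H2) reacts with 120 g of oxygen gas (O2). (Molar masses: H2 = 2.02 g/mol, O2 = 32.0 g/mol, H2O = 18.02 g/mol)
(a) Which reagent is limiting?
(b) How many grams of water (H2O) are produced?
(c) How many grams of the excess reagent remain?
(a) H2, (b) 64.33 g, (c) 62.88 g

Moles of H2 = 7.211 g ÷ 2.02 g/mol = 3.5698 mol
Moles of O2 = 120 g ÷ 32.0 g/mol = 3.75 mol
Moles ÷ coefficient: H2: 3.5698/2 = 1.785, O2: 3.75/1 = 3.75
(a) H2 has the smaller value, so H2 is the limiting reagent.
(b) Moles of H2O = 3.5698 mol H2 × (2/2) = 3.5698 mol; mass = 3.5698 mol × 18.02 g/mol = 64.33 g
(c) O2 consumed = 3.5698 × (1/2) = 1.7849 mol; remaining = 3.75 − 1.7849 = 1.9651 mol; mass = 1.9651 mol × 32.0 g/mol = 62.88 g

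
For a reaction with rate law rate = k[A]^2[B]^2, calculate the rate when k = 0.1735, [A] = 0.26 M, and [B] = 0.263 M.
0.0008113 M/s

rate = k·[A]^2·[B]^2 = 0.1735·(0.26)^2·(0.263)^2 = 0.1735·0.0676·0.069169 = 0.0008113 M/s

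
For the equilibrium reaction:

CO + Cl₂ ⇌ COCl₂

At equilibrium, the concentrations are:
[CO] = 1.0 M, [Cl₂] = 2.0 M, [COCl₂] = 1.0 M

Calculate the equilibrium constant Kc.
K_c = 0.5000

Kc = ([COCl₂]) / ([CO] × [Cl₂])
   = ((1.0)) / ((1.0)·(2.0))
   = 1 / 2 = 0.5000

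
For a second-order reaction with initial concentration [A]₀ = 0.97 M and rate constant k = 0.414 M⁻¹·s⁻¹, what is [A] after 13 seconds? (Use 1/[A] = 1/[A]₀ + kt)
0.1559 M

1/[A] = 1/[A]₀ + k·t = 1/0.97 + (0.414)·(13) = 1.0309 + 5.3820 = 6.4129
[A] = 1/6.4129 = 0.1559 M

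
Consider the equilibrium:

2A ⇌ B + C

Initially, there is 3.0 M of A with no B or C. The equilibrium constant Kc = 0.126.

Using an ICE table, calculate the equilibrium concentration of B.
[B] = 0.623 M

ICE: [A] = 3.0 − 2x, [B] = [C] = x.
Kc = x²/(3.0 − 2x)² = 0.126 ⇒ √Kc = x/(3.0 − 2x).
x = √0.126·3.0/(1 + 2√0.126) = 0.35496·3.0/1.7099 = 0.62277.
[B] = x = 0.623 M.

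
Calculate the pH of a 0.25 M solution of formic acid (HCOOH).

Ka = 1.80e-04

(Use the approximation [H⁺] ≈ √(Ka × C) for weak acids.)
pH = 2.17

[H⁺] = √(Ka × C) = √(1.80e-04 × 0.25) = 6.7082e-03. pH = -log(6.7082e-03)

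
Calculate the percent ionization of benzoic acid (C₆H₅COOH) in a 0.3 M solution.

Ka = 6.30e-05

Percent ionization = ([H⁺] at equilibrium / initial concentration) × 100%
Percent ionization = 1.44%

Let x = [H⁺]. Ka = x²/(C - x) ⇒ x² + (6.30e-05)x - (6.30e-05)(0.3) = 0. x = 4.3160e-03. Percent = (4.3160e-03/0.3) × 100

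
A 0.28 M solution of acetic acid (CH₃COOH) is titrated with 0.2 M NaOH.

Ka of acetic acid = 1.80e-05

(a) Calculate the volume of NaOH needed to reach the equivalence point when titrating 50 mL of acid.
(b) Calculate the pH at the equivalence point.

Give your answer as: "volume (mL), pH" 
V = 70.0 mL, pH = 8.91

(a) At equivalence: moles acid = moles base.
moles acid = 0.28 × 0.05 = 0.014 mol; V_NaOH = 0.014/0.2 = 0.07 L = 70.0 mL.
(b) At equivalence, all acid → conjugate base A⁻ at [A⁻] = 0.014/0.12 = 0.1167 M.
Kb = Kw/Ka = 1.0e-14/1.80e-05 = 5.556e-10; [OH⁻] = √(Kb·[A⁻]) = 8.051e-06; pOH = 5.09; pH = 14 − pOH = 8.91.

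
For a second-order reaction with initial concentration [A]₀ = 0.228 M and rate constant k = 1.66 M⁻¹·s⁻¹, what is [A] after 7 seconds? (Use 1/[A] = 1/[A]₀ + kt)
0.0625 M

1/[A] = 1/[A]₀ + k·t = 1/0.228 + (1.66)·(7) = 4.3860 + 11.6200 = 16.0060
[A] = 1/16.0060 = 0.0625 M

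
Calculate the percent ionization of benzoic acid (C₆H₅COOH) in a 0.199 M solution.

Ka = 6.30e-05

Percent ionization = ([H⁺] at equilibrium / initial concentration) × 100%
Percent ionization = 1.76%

Let x = [H⁺]. Ka = x²/(C - x) ⇒ x² + (6.30e-05)x - (6.30e-05)(0.199) = 0. x = 3.5094e-03. Percent = (3.5094e-03/0.199) × 100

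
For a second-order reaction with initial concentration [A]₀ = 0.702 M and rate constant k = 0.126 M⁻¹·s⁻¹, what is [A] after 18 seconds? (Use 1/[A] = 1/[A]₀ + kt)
0.2708 M

1/[A] = 1/[A]₀ + k·t = 1/0.702 + (0.126)·(18) = 1.4245 + 2.2680 = 3.6925
[A] = 1/3.6925 = 0.2708 M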